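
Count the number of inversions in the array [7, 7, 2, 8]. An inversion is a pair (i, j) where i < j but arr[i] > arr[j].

Finding inversions in [7, 7, 2, 8]:

(0, 2): arr[0]=7 > arr[2]=2
(1, 2): arr[1]=7 > arr[2]=2

Total inversions: 2

The array has 2 inversion(s): (0,2), (1,2). Each pair (i,j) satisfies i < j and arr[i] > arr[j].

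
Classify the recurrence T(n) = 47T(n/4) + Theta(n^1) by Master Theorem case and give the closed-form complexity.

Master Theorem for T(n) = 47T(n/4) + O(n^1):

a = 47, b = 4, c = 1
log_b(a) = log_4(47) = 2.7773

Case 1: c = 1 < log_4(47) = 2.7773
T(n) = O(n^(log_4 47))

For T(n) = 47T(n/4) + O(n^1): log_4(47) = 2.7773. This is Case 1 of the Master Theorem (c < log_b(a), work dominated by leaves), giving O(n^(log_4 47)).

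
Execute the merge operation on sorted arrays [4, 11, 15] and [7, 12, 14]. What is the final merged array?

Merging process:

Compare 4 vs 7: take 4 from left. Merged: [4]
Compare 11 vs 7: take 7 from right. Merged: [4, 7]
Compare 11 vs 12: take 11 from left. Merged: [4, 7, 11]
Compare 15 vs 12: take 12 from right. Merged: [4, 7, 11, 12]
Compare 15 vs 14: take 14 from right. Merged: [4, 7, 11, 12, 14]
Append remaining from left: [15]. Merged: [4, 7, 11, 12, 14, 15]

Final merged array: [4, 7, 11, 12, 14, 15]
Total comparisons: 5

The merged array is [4, 7, 11, 12, 14, 15], requiring 5 comparisons. The merge step runs in O(n) time where n is the total number of elements.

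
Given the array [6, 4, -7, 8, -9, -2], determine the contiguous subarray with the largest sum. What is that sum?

Using Kadane's algorithm on [6, 4, -7, 8, -9, -2]:

Scanning through the array:
Position 1 (value 4): max_ending_here = 10, max_so_far = 10
Position 2 (value -7): max_ending_here = 3, max_so_far = 10
Position 3 (value 8): max_ending_here = 11, max_so_far = 11
Position 4 (value -9): max_ending_here = 2, max_so_far = 11
Position 5 (value -2): max_ending_here = 0, max_so_far = 11

Maximum subarray: [6, 4, -7, 8]
Maximum sum: 11

The maximum subarray is [6, 4, -7, 8] with sum 11. This subarray runs from index 0 to index 3.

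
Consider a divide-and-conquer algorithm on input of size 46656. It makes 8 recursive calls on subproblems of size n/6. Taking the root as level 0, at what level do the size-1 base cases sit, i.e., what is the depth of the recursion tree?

For divide and conquer with division factor 6:

Problem sizes at each level:
Level 0: 46656
Level 1: 7776
Level 2: 1296
Level 3: 216
Level 4: 36
Level 5: 6
Level 6: 1

The root is level 0 and the size-1 base case is level 6 (the tree spans levels 0 through 6, i.e. 7 levels counting the root), so the depth is the number of divisions: log_6(46656) = 6

The recursion tree depth is log_6(46656) = 6. At each level, the problem size is divided by 6, so it takes 6 divisions to reduce to a base case of size 1. The algorithm makes 8 recursive calls at each level.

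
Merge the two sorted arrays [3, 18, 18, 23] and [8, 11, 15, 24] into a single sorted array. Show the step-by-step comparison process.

Merging process:

Compare 3 vs 8: take 3 from left. Merged: [3]
Compare 18 vs 8: take 8 from right. Merged: [3, 8]
Compare 18 vs 11: take 11 from right. Merged: [3, 8, 11]
Compare 18 vs 15: take 15 from right. Merged: [3, 8, 11, 15]
Compare 18 vs 24: take 18 from left. Merged: [3, 8, 11, 15, 18]
Compare 18 vs 24: take 18 from left. Merged: [3, 8, 11, 15, 18, 18]
Compare 23 vs 24: take 23 from left. Merged: [3, 8, 11, 15, 18, 18, 23]
Append remaining from right: [24]. Merged: [3, 8, 11, 15, 18, 18, 23, 24]

Final merged array: [3, 8, 11, 15, 18, 18, 23, 24]
Total comparisons: 7

The merged array is [3, 8, 11, 15, 18, 18, 23, 24], requiring 7 comparisons. The merge step runs in O(n) time where n is the total number of elements.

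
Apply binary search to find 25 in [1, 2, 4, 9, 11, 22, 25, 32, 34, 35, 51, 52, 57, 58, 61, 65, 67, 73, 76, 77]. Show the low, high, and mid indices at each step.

Binary search for 25 in [1, 2, 4, 9, 11, 22, 25, 32, 34, 35, 51, 52, 57, 58, 61, 65, 67, 73, 76, 77]:

lo=0, hi=19, mid=9, arr[mid]=35 -> 35 > 25, search left half
lo=0, hi=8, mid=4, arr[mid]=11 -> 11 < 25, search right half
lo=5, hi=8, mid=6, arr[mid]=25 -> Found target at index 6!

Binary search finds 25 at index 6 after 3 comparisons. The search repeatedly halves the search space by comparing with the middle element.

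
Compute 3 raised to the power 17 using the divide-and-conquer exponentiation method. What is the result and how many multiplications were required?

Computing 3^17 by squaring (build up from 3^1; each line after the first costs one multiplication):

3^1 = 3
3^2 = (3^1)^2 = 3^2 = 9
3^4 = (3^2)^2 = 9^2 = 81
3^8 = (3^4)^2 = 81^2 = 6561
3^16 = (3^8)^2 = 6561^2 = 43046721
3^17 = 3 * 3^16 = 3 * 43046721 = 129140163

Result: 129140163
Multiplications needed: 5 (5 lines after 3^1)

3^17 = 129140163. Using exponentiation by squaring, this requires 5 multiplications. The key idea: if the exponent is even, square the half-power; if odd, multiply by the base once.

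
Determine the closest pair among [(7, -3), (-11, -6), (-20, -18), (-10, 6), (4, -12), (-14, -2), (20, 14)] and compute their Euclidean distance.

Computing all pairwise distances among 7 points:

d((7, -3), (-11, -6)) = 18.2483
d((7, -3), (-20, -18)) = 30.8869
d((7, -3), (-10, 6)) = 19.2354
d((7, -3), (4, -12)) = 9.4868
d((7, -3), (-14, -2)) = 21.0238
d((7, -3), (20, 14)) = 21.4009
d((-11, -6), (-20, -18)) = 15.0
d((-11, -6), (-10, 6)) = 12.0416
d((-11, -6), (4, -12)) = 16.1555
d((-11, -6), (-14, -2)) = 5.0 <-- minimum
d((-11, -6), (20, 14)) = 36.8917
d((-20, -18), (-10, 6)) = 26.0
d((-20, -18), (4, -12)) = 24.7386
d((-20, -18), (-14, -2)) = 17.088
d((-20, -18), (20, 14)) = 51.225
d((-10, 6), (4, -12)) = 22.8035
d((-10, 6), (-14, -2)) = 8.9443
d((-10, 6), (20, 14)) = 31.0483
d((4, -12), (-14, -2)) = 20.5913
d((4, -12), (20, 14)) = 30.5287
d((-14, -2), (20, 14)) = 37.5766

Closest pair: (-11, -6) and (-14, -2) with distance 5.0

The closest pair is (-11, -6) and (-14, -2) with Euclidean distance 5.0. For 7 points, brute-force pairwise comparison is shown above. For large n, the divide-and-conquer algorithm (sort by x, recurse on halves, check the dividing strip) achieves O(n log n).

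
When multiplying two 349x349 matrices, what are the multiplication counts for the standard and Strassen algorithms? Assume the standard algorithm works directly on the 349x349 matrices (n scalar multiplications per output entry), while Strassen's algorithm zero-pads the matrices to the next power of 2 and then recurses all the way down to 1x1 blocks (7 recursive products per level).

Matrix multiplication for 349x349 matrices:

Strassen's algorithm requires power-of-2 dimensions. Pad 349x349 to 512x512 (next power of 2).

Standard algorithm: 349^3 = 42508549 multiplications
Strassen's algorithm: 7^(log2(512)) = 7^9 = 40353607 multiplications
Savings: 42508549 - 40353607 = 2154942 multiplications

Standard: 42508549 multiplications (349^3). Strassen: 40353607 multiplications (7^9, after padding to 512x512). Strassen reduces 8 recursive multiplications to 7 at each level.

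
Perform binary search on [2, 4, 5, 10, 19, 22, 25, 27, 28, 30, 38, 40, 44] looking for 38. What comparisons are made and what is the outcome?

Binary search for 38 in [2, 4, 5, 10, 19, 22, 25, 27, 28, 30, 38, 40, 44]:

lo=0, hi=12, mid=6, arr[mid]=25 -> 25 < 38, search right half
lo=7, hi=12, mid=9, arr[mid]=30 -> 30 < 38, search right half
lo=10, hi=12, mid=11, arr[mid]=40 -> 40 > 38, search left half
lo=10, hi=10, mid=10, arr[mid]=38 -> Found target at index 10!

Binary search finds 38 at index 10 after 4 comparisons. The search repeatedly halves the search space by comparing with the middle element.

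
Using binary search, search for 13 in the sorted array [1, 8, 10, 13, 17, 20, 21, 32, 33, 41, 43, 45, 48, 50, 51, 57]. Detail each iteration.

Binary search for 13 in [1, 8, 10, 13, 17, 20, 21, 32, 33, 41, 43, 45, 48, 50, 51, 57]:

lo=0, hi=15, mid=7, arr[mid]=32 -> 32 > 13, search left half
lo=0, hi=6, mid=3, arr[mid]=13 -> Found target at index 3!

Binary search finds 13 at index 3 after 2 comparisons. The search repeatedly halves the search space by comparing with the middle element.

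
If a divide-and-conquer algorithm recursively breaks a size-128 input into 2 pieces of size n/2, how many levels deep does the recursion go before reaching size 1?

For divide and conquer with division factor 2:

Problem sizes at each level:
Level 0: 128
Level 1: 64
Level 2: 32
Level 3: 16
Level 4: 8
Level 5: 4
Level 6: 2
Level 7: 1

The root is level 0 and the size-1 base case is level 7 (the tree spans levels 0 through 7, i.e. 8 levels counting the root), so the depth is the number of divisions: log_2(128) = 7

The recursion tree depth is log_2(128) = 7. At each level, the problem size is divided by 2, so it takes 7 divisions to reduce to a base case of size 1. The algorithm makes 2 recursive calls at each level.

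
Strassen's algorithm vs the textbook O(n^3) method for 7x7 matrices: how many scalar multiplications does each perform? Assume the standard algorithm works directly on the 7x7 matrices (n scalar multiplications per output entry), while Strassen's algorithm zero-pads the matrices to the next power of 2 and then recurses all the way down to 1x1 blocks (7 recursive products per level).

Matrix multiplication for 7x7 matrices:

Strassen's algorithm requires power-of-2 dimensions. Pad 7x7 to 8x8 (next power of 2).

Standard algorithm: 7^3 = 343 multiplications
Strassen's algorithm: 7^(log2(8)) = 7^3 = 343 multiplications
Savings: 343 - 343 = 0 multiplications

Standard: 343 multiplications (7^3). Strassen: 343 multiplications (7^3, after padding to 8x8). Strassen reduces 8 recursive multiplications to 7 at each level.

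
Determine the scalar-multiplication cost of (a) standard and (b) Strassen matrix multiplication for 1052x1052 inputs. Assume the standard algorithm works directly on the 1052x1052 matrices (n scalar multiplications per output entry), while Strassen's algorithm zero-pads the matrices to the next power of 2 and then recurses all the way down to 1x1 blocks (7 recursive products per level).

Matrix multiplication for 1052x1052 matrices:

Strassen's algorithm requires power-of-2 dimensions. Pad 1052x1052 to 2048x2048 (next power of 2).

Standard algorithm: 1052^3 = 1164252608 multiplications
Strassen's algorithm: 7^(log2(2048)) = 7^11 = 1977326743 multiplications
Difference: 1164252608 - 1977326743 = -813074135 (Strassen uses MORE here due to padding overhead — for small or just-over-power-of-2 n, padding can outweigh the per-level savings)

Standard: 1164252608 multiplications (1052^3). Strassen: 1977326743 multiplications (7^11, after padding to 2048x2048). Strassen reduces 8 recursive multiplications to 7 at each level.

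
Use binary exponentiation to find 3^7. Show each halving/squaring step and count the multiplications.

Computing 3^7 by squaring (build up from 3^1; each line after the first costs one multiplication):

3^1 = 3
3^2 = (3^1)^2 = 3^2 = 9
3^3 = 3 * 3^2 = 3 * 9 = 27
3^6 = (3^3)^2 = 27^2 = 729
3^7 = 3 * 3^6 = 3 * 729 = 2187

Result: 2187
Multiplications needed: 4 (4 lines after 3^1)

3^7 = 2187. Using exponentiation by squaring, this requires 4 multiplications. The key idea: if the exponent is even, square the half-power; if odd, multiply by the base once.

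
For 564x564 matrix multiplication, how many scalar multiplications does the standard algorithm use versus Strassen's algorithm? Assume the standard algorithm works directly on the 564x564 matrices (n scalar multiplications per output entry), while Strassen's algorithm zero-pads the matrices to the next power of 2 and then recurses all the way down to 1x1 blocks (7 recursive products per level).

Matrix multiplication for 564x564 matrices:

Strassen's algorithm requires power-of-2 dimensions. Pad 564x564 to 1024x1024 (next power of 2).

Standard algorithm: 564^3 = 179406144 multiplications
Strassen's algorithm: 7^(log2(1024)) = 7^10 = 282475249 multiplications
Difference: 179406144 - 282475249 = -103069105 (Strassen uses MORE here due to padding overhead — for small or just-over-power-of-2 n, padding can outweigh the per-level savings)

Standard: 179406144 multiplications (564^3). Strassen: 282475249 multiplications (7^10, after padding to 1024x1024). Strassen reduces 8 recursive multiplications to 7 at each level.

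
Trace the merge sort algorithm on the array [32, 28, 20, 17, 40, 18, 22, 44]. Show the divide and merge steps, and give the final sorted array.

Merge sort trace:

Split: [32, 28, 20, 17, 40, 18, 22, 44] -> [32, 28, 20, 17] and [40, 18, 22, 44]
  Split: [32, 28, 20, 17] -> [32, 28] and [20, 17]
    Split: [32, 28] -> [32] and [28]
    Merge: [32] + [28] -> [28, 32]
    Split: [20, 17] -> [20] and [17]
    Merge: [20] + [17] -> [17, 20]
  Merge: [28, 32] + [17, 20] -> [17, 20, 28, 32]
  Split: [40, 18, 22, 44] -> [40, 18] and [22, 44]
    Split: [40, 18] -> [40] and [18]
    Merge: [40] + [18] -> [18, 40]
    Split: [22, 44] -> [22] and [44]
    Merge: [22] + [44] -> [22, 44]
  Merge: [18, 40] + [22, 44] -> [18, 22, 40, 44]
Merge: [17, 20, 28, 32] + [18, 22, 40, 44] -> [17, 18, 20, 22, 28, 32, 40, 44]

Final sorted array: [17, 18, 20, 22, 28, 32, 40, 44]

The merge sort proceeds by recursively splitting the array and merging sorted halves.
After all merges, the sorted array is [17, 18, 20, 22, 28, 32, 40, 44].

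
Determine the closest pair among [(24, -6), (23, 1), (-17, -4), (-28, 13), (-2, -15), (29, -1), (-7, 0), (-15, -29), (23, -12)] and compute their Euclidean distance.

Computing all pairwise distances among 9 points:

d((24, -6), (23, 1)) = 7.0711
d((24, -6), (-17, -4)) = 41.0488
d((24, -6), (-28, 13)) = 55.3624
d((24, -6), (-2, -15)) = 27.5136
d((24, -6), (29, -1)) = 7.0711
d((24, -6), (-7, 0)) = 31.5753
d((24, -6), (-15, -29)) = 45.2769
d((24, -6), (23, -12)) = 6.0828 <-- minimum
d((23, 1), (-17, -4)) = 40.3113
d((23, 1), (-28, 13)) = 52.3927
d((23, 1), (-2, -15)) = 29.6816
d((23, 1), (29, -1)) = 6.3246
d((23, 1), (-7, 0)) = 30.0167
d((23, 1), (-15, -29)) = 48.4149
d((23, 1), (23, -12)) = 13.0
d((-17, -4), (-28, 13)) = 20.2485
d((-17, -4), (-2, -15)) = 18.6011
d((-17, -4), (29, -1)) = 46.0977
d((-17, -4), (-7, 0)) = 10.7703
d((-17, -4), (-15, -29)) = 25.0799
d((-17, -4), (23, -12)) = 40.7922
d((-28, 13), (-2, -15)) = 38.2099
d((-28, 13), (29, -1)) = 58.6941
d((-28, 13), (-7, 0)) = 24.6982
d((-28, 13), (-15, -29)) = 43.9659
d((-28, 13), (23, -12)) = 56.7979
d((-2, -15), (29, -1)) = 34.0147
d((-2, -15), (-7, 0)) = 15.8114
d((-2, -15), (-15, -29)) = 19.105
d((-2, -15), (23, -12)) = 25.1794
d((29, -1), (-7, 0)) = 36.0139
d((29, -1), (-15, -29)) = 52.1536
d((29, -1), (23, -12)) = 12.53
d((-7, 0), (-15, -29)) = 30.0832
d((-7, 0), (23, -12)) = 32.311
d((-15, -29), (23, -12)) = 41.6293

Closest pair: (24, -6) and (23, -12) with distance 6.0828

The closest pair is (24, -6) and (23, -12) with Euclidean distance 6.0828. For 9 points, brute-force pairwise comparison is shown above. For large n, the divide-and-conquer algorithm (sort by x, recurse on halves, check the dividing strip) achieves O(n log n).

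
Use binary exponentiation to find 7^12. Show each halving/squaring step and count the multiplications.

Computing 7^12 by squaring (build up from 7^1; each line after the first costs one multiplication):

7^1 = 7
7^2 = (7^1)^2 = 7^2 = 49
7^3 = 7 * 7^2 = 7 * 49 = 343
7^6 = (7^3)^2 = 343^2 = 117649
7^12 = (7^6)^2 = 117649^2 = 13841287201

Result: 13841287201
Multiplications needed: 4 (4 lines after 7^1)

7^12 = 13841287201. Using exponentiation by squaring, this requires 4 multiplications. The key idea: if the exponent is even, square the half-power; if odd, multiply by the base once.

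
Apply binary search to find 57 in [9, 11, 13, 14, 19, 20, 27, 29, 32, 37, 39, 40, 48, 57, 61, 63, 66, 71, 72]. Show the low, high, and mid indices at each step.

Binary search for 57 in [9, 11, 13, 14, 19, 20, 27, 29, 32, 37, 39, 40, 48, 57, 61, 63, 66, 71, 72]:

lo=0, hi=18, mid=9, arr[mid]=37 -> 37 < 57, search right half
lo=10, hi=18, mid=14, arr[mid]=61 -> 61 > 57, search left half
lo=10, hi=13, mid=11, arr[mid]=40 -> 40 < 57, search right half
lo=12, hi=13, mid=12, arr[mid]=48 -> 48 < 57, search right half
lo=13, hi=13, mid=13, arr[mid]=57 -> Found target at index 13!

Binary search finds 57 at index 13 after 5 comparisons. The search repeatedly halves the search space by comparing with the middle element.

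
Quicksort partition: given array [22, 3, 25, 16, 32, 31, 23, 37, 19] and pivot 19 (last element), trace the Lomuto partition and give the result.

Lomuto partition with pivot = 19:

Initial array: [22, 3, 25, 16, 32, 31, 23, 37, 19]

arr[0]=22 > 19: no swap
arr[1]=3 <= 19: swap with position 0, array becomes [3, 22, 25, 16, 32, 31, 23, 37, 19]
arr[2]=25 > 19: no swap
arr[3]=16 <= 19: swap with position 1, array becomes [3, 16, 25, 22, 32, 31, 23, 37, 19]
arr[4]=32 > 19: no swap
arr[5]=31 > 19: no swap
arr[6]=23 > 19: no swap
arr[7]=37 > 19: no swap

Place pivot at position 2: [3, 16, 19, 22, 32, 31, 23, 37, 25]
Pivot position: 2

After partitioning with pivot 19, the array becomes [3, 16, 19, 22, 32, 31, 23, 37, 25]. The pivot is placed at index 2. All elements to the left of the pivot are <= 19, and all elements to the right are > 19.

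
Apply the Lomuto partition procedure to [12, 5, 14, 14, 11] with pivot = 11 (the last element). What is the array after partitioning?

Lomuto partition with pivot = 11:

Initial array: [12, 5, 14, 14, 11]

arr[0]=12 > 11: no swap
arr[1]=5 <= 11: swap with position 0, array becomes [5, 12, 14, 14, 11]
arr[2]=14 > 11: no swap
arr[3]=14 > 11: no swap

Place pivot at position 1: [5, 11, 14, 14, 12]
Pivot position: 1

After partitioning with pivot 11, the array becomes [5, 11, 14, 14, 12]. The pivot is placed at index 1. All elements to the left of the pivot are <= 11, and all elements to the right are > 11.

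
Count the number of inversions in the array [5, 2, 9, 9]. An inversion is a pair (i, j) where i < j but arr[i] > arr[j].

Finding inversions in [5, 2, 9, 9]:

(0, 1): arr[0]=5 > arr[1]=2

Total inversions: 1

The array has 1 inversion(s): (0,1). Each pair (i,j) satisfies i < j and arr[i] > arr[j].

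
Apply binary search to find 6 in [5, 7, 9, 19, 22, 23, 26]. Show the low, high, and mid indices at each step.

Binary search for 6 in [5, 7, 9, 19, 22, 23, 26]:

lo=0, hi=6, mid=3, arr[mid]=19 -> 19 > 6, search left half
lo=0, hi=2, mid=1, arr[mid]=7 -> 7 > 6, search left half
lo=0, hi=0, mid=0, arr[mid]=5 -> 5 < 6, search right half
lo=1 > hi=0, target 6 not found

Binary search determines that 6 is not in the array after 3 comparisons. The search space was exhausted without finding the target.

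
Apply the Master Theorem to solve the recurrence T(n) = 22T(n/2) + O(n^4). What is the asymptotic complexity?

Master Theorem for T(n) = 22T(n/2) + O(n^4):

a = 22, b = 2, c = 4
log_b(a) = log_2(22) = 4.4594

Case 1: c = 4 < log_2(22) = 4.4594
T(n) = O(n^(log_2 22))

For T(n) = 22T(n/2) + O(n^4): log_2(22) = 4.4594. This is Case 1 of the Master Theorem (c < log_b(a), work dominated by leaves), giving O(n^(log_2 22)).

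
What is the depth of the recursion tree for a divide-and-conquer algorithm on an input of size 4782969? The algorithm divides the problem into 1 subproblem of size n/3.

For divide and conquer with division factor 3:

Problem sizes at each level:
Level 0: 4782969
Level 1: 1594323
Level 2: 531441
Level 3: 177147
Level 4: 59049
Level 5: 19683
Level 6: 6561
Level 7: 2187
Level 8: 729
Level 9: 243
Level 10: 81
Level 11: 27
Level 12: 9
Level 13: 3
Level 14: 1

The root is level 0 and the size-1 base case is level 14 (the tree spans levels 0 through 14, i.e. 15 levels counting the root), so the depth is the number of divisions: log_3(4782969) = 14

The recursion tree depth is log_3(4782969) = 14. At each level, the problem size is divided by 3, so it takes 14 divisions to reduce to a base case of size 1. The algorithm makes 1 recursive call at each level.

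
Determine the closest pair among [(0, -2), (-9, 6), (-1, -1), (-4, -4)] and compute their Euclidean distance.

Computing all pairwise distances among 4 points:

d((0, -2), (-9, 6)) = 12.0416
d((0, -2), (-1, -1)) = 1.4142 <-- minimum
d((0, -2), (-4, -4)) = 4.4721
d((-9, 6), (-1, -1)) = 10.6301
d((-9, 6), (-4, -4)) = 11.1803
d((-1, -1), (-4, -4)) = 4.2426

Closest pair: (0, -2) and (-1, -1) with distance 1.4142

The closest pair is (0, -2) and (-1, -1) with Euclidean distance 1.4142. For 4 points, brute-force pairwise comparison is shown above. For large n, the divide-and-conquer algorithm (sort by x, recurse on halves, check the dividing strip) achieves O(n log n).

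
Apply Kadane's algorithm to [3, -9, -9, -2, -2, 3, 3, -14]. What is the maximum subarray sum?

Using Kadane's algorithm on [3, -9, -9, -2, -2, 3, 3, -14]:

Scanning through the array:
Position 1 (value -9): max_ending_here = -6, max_so_far = 3
Position 2 (value -9): max_ending_here = -9, max_so_far = 3
Position 3 (value -2): max_ending_here = -2, max_so_far = 3
Position 4 (value -2): max_ending_here = -2, max_so_far = 3
Position 5 (value 3): max_ending_here = 3, max_so_far = 3
Position 6 (value 3): max_ending_here = 6, max_so_far = 6
Position 7 (value -14): max_ending_here = -8, max_so_far = 6

Maximum subarray: [3, 3]
Maximum sum: 6

The maximum subarray is [3, 3] with sum 6. This subarray runs from index 5 to index 6.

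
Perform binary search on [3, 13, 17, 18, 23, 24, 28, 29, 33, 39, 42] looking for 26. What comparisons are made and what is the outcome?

Binary search for 26 in [3, 13, 17, 18, 23, 24, 28, 29, 33, 39, 42]:

lo=0, hi=10, mid=5, arr[mid]=24 -> 24 < 26, search right half
lo=6, hi=10, mid=8, arr[mid]=33 -> 33 > 26, search left half
lo=6, hi=7, mid=6, arr[mid]=28 -> 28 > 26, search left half
lo=6 > hi=5, target 26 not found

Binary search determines that 26 is not in the array after 3 comparisons. The search space was exhausted without finding the target.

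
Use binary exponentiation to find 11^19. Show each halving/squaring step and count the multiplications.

Computing 11^19 by squaring (build up from 11^1; each line after the first costs one multiplication):

11^1 = 11
11^2 = (11^1)^2 = 11^2 = 121
11^4 = (11^2)^2 = 121^2 = 14641
11^8 = (11^4)^2 = 14641^2 = 214358881
11^9 = 11 * 11^8 = 11 * 214358881 = 2357947691
11^18 = (11^9)^2 = 2357947691^2 = 5559917313492231481
11^19 = 11 * 11^18 = 11 * 5559917313492231481 = 61159090448414546291

Result: 61159090448414546291
Multiplications needed: 6 (6 lines after 11^1)

11^19 = 61159090448414546291. Using exponentiation by squaring, this requires 6 multiplications. The key idea: if the exponent is even, square the half-power; if odd, multiply by the base once.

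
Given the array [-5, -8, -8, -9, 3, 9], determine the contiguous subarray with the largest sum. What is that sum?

Using Kadane's algorithm on [-5, -8, -8, -9, 3, 9]:

Scanning through the array:
Position 1 (value -8): max_ending_here = -8, max_so_far = -5
Position 2 (value -8): max_ending_here = -8, max_so_far = -5
Position 3 (value -9): max_ending_here = -9, max_so_far = -5
Position 4 (value 3): max_ending_here = 3, max_so_far = 3
Position 5 (value 9): max_ending_here = 12, max_so_far = 12

Maximum subarray: [3, 9]
Maximum sum: 12

The maximum subarray is [3, 9] with sum 12. This subarray runs from index 4 to index 5.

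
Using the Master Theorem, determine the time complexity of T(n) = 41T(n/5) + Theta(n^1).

Master Theorem for T(n) = 41T(n/5) + O(n^1):

a = 41, b = 5, c = 1
log_b(a) = log_5(41) = 2.3074

Case 1: c = 1 < log_5(41) = 2.3074
T(n) = O(n^(log_5 41))

For T(n) = 41T(n/5) + O(n^1): log_5(41) = 2.3074. This is Case 1 of the Master Theorem (c < log_b(a), work dominated by leaves), giving O(n^(log_5 41)).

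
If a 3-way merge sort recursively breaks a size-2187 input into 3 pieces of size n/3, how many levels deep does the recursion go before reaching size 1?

For divide and conquer with division factor 3:

Problem sizes at each level:
Level 0: 2187
Level 1: 729
Level 2: 243
Level 3: 81
Level 4: 27
Level 5: 9
Level 6: 3
Level 7: 1

The root is level 0 and the size-1 base case is level 7 (the tree spans levels 0 through 7, i.e. 8 levels counting the root), so the depth is the number of divisions: log_3(2187) = 7

The recursion tree depth is log_3(2187) = 7. At each level, the problem size is divided by 3, so it takes 7 divisions to reduce to a base case of size 1. The algorithm makes 3 recursive calls at each level.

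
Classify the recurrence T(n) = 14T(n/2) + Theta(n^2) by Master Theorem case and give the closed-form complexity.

Master Theorem for T(n) = 14T(n/2) + O(n^2):

a = 14, b = 2, c = 2
log_b(a) = log_2(14) = 3.8074

Case 1: c = 2 < log_2(14) = 3.8074
T(n) = O(n^(log_2 14))

For T(n) = 14T(n/2) + O(n^2): log_2(14) = 3.8074. This is Case 1 of the Master Theorem (c < log_b(a), work dominated by leaves), giving O(n^(log_2 14)).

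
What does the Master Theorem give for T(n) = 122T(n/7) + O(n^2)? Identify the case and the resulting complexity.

Master Theorem for T(n) = 122T(n/7) + O(n^2):

a = 122, b = 7, c = 2
log_b(a) = log_7(122) = 2.4688

Case 1: c = 2 < log_7(122) = 2.4688
T(n) = O(n^(log_7 122))

For T(n) = 122T(n/7) + O(n^2): log_7(122) = 2.4688. This is Case 1 of the Master Theorem (c < log_b(a), work dominated by leaves), giving O(n^(log_7 122)).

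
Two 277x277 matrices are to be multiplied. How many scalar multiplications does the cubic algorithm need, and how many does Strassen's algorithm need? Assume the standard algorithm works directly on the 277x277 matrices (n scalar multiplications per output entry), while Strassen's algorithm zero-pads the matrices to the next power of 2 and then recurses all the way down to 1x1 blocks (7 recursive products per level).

Matrix multiplication for 277x277 matrices:

Strassen's algorithm requires power-of-2 dimensions. Pad 277x277 to 512x512 (next power of 2).

Standard algorithm: 277^3 = 21253933 multiplications
Strassen's algorithm: 7^(log2(512)) = 7^9 = 40353607 multiplications
Difference: 21253933 - 40353607 = -19099674 (Strassen uses MORE here due to padding overhead — for small or just-over-power-of-2 n, padding can outweigh the per-level savings)

Standard: 21253933 multiplications (277^3). Strassen: 40353607 multiplications (7^9, after padding to 512x512). Strassen reduces 8 recursive multiplications to 7 at each level.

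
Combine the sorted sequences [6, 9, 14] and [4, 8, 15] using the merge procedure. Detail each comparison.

Merging process:

Compare 6 vs 4: take 4 from right. Merged: [4]
Compare 6 vs 8: take 6 from left. Merged: [4, 6]
Compare 9 vs 8: take 8 from right. Merged: [4, 6, 8]
Compare 9 vs 15: take 9 from left. Merged: [4, 6, 8, 9]
Compare 14 vs 15: take 14 from left. Merged: [4, 6, 8, 9, 14]
Append remaining from right: [15]. Merged: [4, 6, 8, 9, 14, 15]

Final merged array: [4, 6, 8, 9, 14, 15]
Total comparisons: 5

The merged array is [4, 6, 8, 9, 14, 15], requiring 5 comparisons. The merge step runs in O(n) time where n is the total number of elements.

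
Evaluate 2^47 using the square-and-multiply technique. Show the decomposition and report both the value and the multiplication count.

Computing 2^47 by squaring (build up from 2^1; each line after the first costs one multiplication):

2^1 = 2
2^2 = (2^1)^2 = 2^2 = 4
2^4 = (2^2)^2 = 4^2 = 16
2^5 = 2 * 2^4 = 2 * 16 = 32
2^10 = (2^5)^2 = 32^2 = 1024
2^11 = 2 * 2^10 = 2 * 1024 = 2048
2^22 = (2^11)^2 = 2048^2 = 4194304
2^23 = 2 * 2^22 = 2 * 4194304 = 8388608
2^46 = (2^23)^2 = 8388608^2 = 70368744177664
2^47 = 2 * 2^46 = 2 * 70368744177664 = 140737488355328

Result: 140737488355328
Multiplications needed: 9 (9 lines after 2^1)

2^47 = 140737488355328. Using exponentiation by squaring, this requires 9 multiplications. The key idea: if the exponent is even, square the half-power; if odd, multiply by the base once.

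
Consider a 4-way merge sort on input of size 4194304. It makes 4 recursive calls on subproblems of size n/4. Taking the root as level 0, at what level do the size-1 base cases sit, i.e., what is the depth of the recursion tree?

For divide and conquer with division factor 4:

Problem sizes at each level:
Level 0: 4194304
Level 1: 1048576
Level 2: 262144
Level 3: 65536
Level 4: 16384
Level 5: 4096
Level 6: 1024
Level 7: 256
Level 8: 64
Level 9: 16
Level 10: 4
Level 11: 1

The root is level 0 and the size-1 base case is level 11 (the tree spans levels 0 through 11, i.e. 12 levels counting the root), so the depth is the number of divisions: log_4(4194304) = 11

The recursion tree depth is log_4(4194304) = 11. At each level, the problem size is divided by 4, so it takes 11 divisions to reduce to a base case of size 1. The algorithm makes 4 recursive calls at each level.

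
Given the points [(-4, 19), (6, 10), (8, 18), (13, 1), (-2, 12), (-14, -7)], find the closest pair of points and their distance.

Computing all pairwise distances among 6 points:

d((-4, 19), (6, 10)) = 13.4536
d((-4, 19), (8, 18)) = 12.0416
d((-4, 19), (13, 1)) = 24.7588
d((-4, 19), (-2, 12)) = 7.2801 <-- minimum
d((-4, 19), (-14, -7)) = 27.8568
d((6, 10), (8, 18)) = 8.2462
d((6, 10), (13, 1)) = 11.4018
d((6, 10), (-2, 12)) = 8.2462
d((6, 10), (-14, -7)) = 26.2488
d((8, 18), (13, 1)) = 17.72
d((8, 18), (-2, 12)) = 11.6619
d((8, 18), (-14, -7)) = 33.3017
d((13, 1), (-2, 12)) = 18.6011
d((13, 1), (-14, -7)) = 28.1603
d((-2, 12), (-14, -7)) = 22.4722

Closest pair: (-4, 19) and (-2, 12) with distance 7.2801

The closest pair is (-4, 19) and (-2, 12) with Euclidean distance 7.2801. For 6 points, brute-force pairwise comparison is shown above. For large n, the divide-and-conquer algorithm (sort by x, recurse on halves, check the dividing strip) achieves O(n log n).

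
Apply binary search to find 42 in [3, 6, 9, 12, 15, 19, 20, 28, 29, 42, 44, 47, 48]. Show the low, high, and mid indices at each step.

Binary search for 42 in [3, 6, 9, 12, 15, 19, 20, 28, 29, 42, 44, 47, 48]:

lo=0, hi=12, mid=6, arr[mid]=20 -> 20 < 42, search right half
lo=7, hi=12, mid=9, arr[mid]=42 -> Found target at index 9!

Binary search finds 42 at index 9 after 2 comparisons. The search repeatedly halves the search space by comparing with the middle element.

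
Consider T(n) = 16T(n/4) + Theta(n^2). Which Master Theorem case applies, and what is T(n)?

Master Theorem for T(n) = 16T(n/4) + O(n^2):

a = 16, b = 4, c = 2
log_b(a) = log_4(16) = 2.0000

Case 2: c = 2 = log_4(16) = 2.0000
T(n) = O(n^2 log n) = O(n^2 log n)

For T(n) = 16T(n/4) + O(n^2): log_4(16) = 2.0000. This is Case 2 of the Master Theorem (c = log_b(a), equal work at all levels), giving O(n^2 log n).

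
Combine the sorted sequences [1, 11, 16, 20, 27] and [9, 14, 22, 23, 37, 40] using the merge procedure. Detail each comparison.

Merging process:

Compare 1 vs 9: take 1 from left. Merged: [1]
Compare 11 vs 9: take 9 from right. Merged: [1, 9]
Compare 11 vs 14: take 11 from left. Merged: [1, 9, 11]
Compare 16 vs 14: take 14 from right. Merged: [1, 9, 11, 14]
Compare 16 vs 22: take 16 from left. Merged: [1, 9, 11, 14, 16]
Compare 20 vs 22: take 20 from left. Merged: [1, 9, 11, 14, 16, 20]
Compare 27 vs 22: take 22 from right. Merged: [1, 9, 11, 14, 16, 20, 22]
Compare 27 vs 23: take 23 from right. Merged: [1, 9, 11, 14, 16, 20, 22, 23]
Compare 27 vs 37: take 27 from left. Merged: [1, 9, 11, 14, 16, 20, 22, 23, 27]
Append remaining from right: [37, 40]. Merged: [1, 9, 11, 14, 16, 20, 22, 23, 27, 37, 40]

Final merged array: [1, 9, 11, 14, 16, 20, 22, 23, 27, 37, 40]
Total comparisons: 9

The merged array is [1, 9, 11, 14, 16, 20, 22, 23, 27, 37, 40], requiring 9 comparisons. The merge step runs in O(n) time where n is the total number of elements.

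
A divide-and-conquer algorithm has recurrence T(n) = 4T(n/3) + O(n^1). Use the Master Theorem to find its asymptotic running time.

Master Theorem for T(n) = 4T(n/3) + O(n^1):

a = 4, b = 3, c = 1
log_b(a) = log_3(4) = 1.2619

Case 1: c = 1 < log_3(4) = 1.2619
T(n) = O(n^(log_3 4))

For T(n) = 4T(n/3) + O(n^1): log_3(4) = 1.2619. This is Case 1 of the Master Theorem (c < log_b(a), work dominated by leaves), giving O(n^(log_3 4)).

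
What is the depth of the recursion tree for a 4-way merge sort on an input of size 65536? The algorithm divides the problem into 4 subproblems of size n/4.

For divide and conquer with division factor 4:

Problem sizes at each level:
Level 0: 65536
Level 1: 16384
Level 2: 4096
Level 3: 1024
Level 4: 256
Level 5: 64
Level 6: 16
Level 7: 4
Level 8: 1

The root is level 0 and the size-1 base case is level 8 (the tree spans levels 0 through 8, i.e. 9 levels counting the root), so the depth is the number of divisions: log_4(65536) = 8

The recursion tree depth is log_4(65536) = 8. At each level, the problem size is divided by 4, so it takes 8 divisions to reduce to a base case of size 1. The algorithm makes 4 recursive calls at each level.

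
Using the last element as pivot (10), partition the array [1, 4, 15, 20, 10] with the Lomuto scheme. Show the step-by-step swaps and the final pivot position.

Lomuto partition with pivot = 10:

Initial array: [1, 4, 15, 20, 10]

arr[0]=1 <= 10: swap with position 0, array becomes [1, 4, 15, 20, 10]
arr[1]=4 <= 10: swap with position 1, array becomes [1, 4, 15, 20, 10]
arr[2]=15 > 10: no swap
arr[3]=20 > 10: no swap

Place pivot at position 2: [1, 4, 10, 20, 15]
Pivot position: 2

After partitioning with pivot 10, the array becomes [1, 4, 10, 20, 15]. The pivot is placed at index 2. All elements to the left of the pivot are <= 10, and all elements to the right are > 10.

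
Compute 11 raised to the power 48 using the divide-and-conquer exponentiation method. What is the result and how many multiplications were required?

Computing 11^48 by squaring (build up from 11^1; each line after the first costs one multiplication):

11^1 = 11
11^2 = (11^1)^2 = 11^2 = 121
11^3 = 11 * 11^2 = 11 * 121 = 1331
11^6 = (11^3)^2 = 1331^2 = 1771561
11^12 = (11^6)^2 = 1771561^2 = 3138428376721
11^24 = (11^12)^2 = 3138428376721^2 = 9849732675807611094711841
11^48 = (11^24)^2 = 9849732675807611094711841^2 = 97017233784872162402203715694511008214034825609281

Result: 97017233784872162402203715694511008214034825609281
Multiplications needed: 6 (6 lines after 11^1)

11^48 = 97017233784872162402203715694511008214034825609281. Using exponentiation by squaring, this requires 6 multiplications. The key idea: if the exponent is even, square the half-power; if odd, multiply by the base once.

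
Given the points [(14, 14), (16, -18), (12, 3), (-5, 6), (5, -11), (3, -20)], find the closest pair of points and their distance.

Computing all pairwise distances among 6 points:

d((14, 14), (16, -18)) = 32.0624
d((14, 14), (12, 3)) = 11.1803
d((14, 14), (-5, 6)) = 20.6155
d((14, 14), (5, -11)) = 26.5707
d((14, 14), (3, -20)) = 35.7351
d((16, -18), (12, 3)) = 21.3776
d((16, -18), (-5, 6)) = 31.8904
d((16, -18), (5, -11)) = 13.0384
d((16, -18), (3, -20)) = 13.1529
d((12, 3), (-5, 6)) = 17.2627
d((12, 3), (5, -11)) = 15.6525
d((12, 3), (3, -20)) = 24.6982
d((-5, 6), (5, -11)) = 19.7231
d((-5, 6), (3, -20)) = 27.2029
d((5, -11), (3, -20)) = 9.2195 <-- minimum

Closest pair: (5, -11) and (3, -20) with distance 9.2195

The closest pair is (5, -11) and (3, -20) with Euclidean distance 9.2195. For 6 points, brute-force pairwise comparison is shown above. For large n, the divide-and-conquer algorithm (sort by x, recurse on halves, check the dividing strip) achieves O(n log n).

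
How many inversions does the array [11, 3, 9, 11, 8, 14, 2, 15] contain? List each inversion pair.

Finding inversions in [11, 3, 9, 11, 8, 14, 2, 15]:

(0, 1): arr[0]=11 > arr[1]=3
(0, 2): arr[0]=11 > arr[2]=9
(0, 4): arr[0]=11 > arr[4]=8
(0, 6): arr[0]=11 > arr[6]=2
(1, 6): arr[1]=3 > arr[6]=2
(2, 4): arr[2]=9 > arr[4]=8
(2, 6): arr[2]=9 > arr[6]=2
(3, 4): arr[3]=11 > arr[4]=8
(3, 6): arr[3]=11 > arr[6]=2
(4, 6): arr[4]=8 > arr[6]=2
(5, 6): arr[5]=14 > arr[6]=2

Total inversions: 11

The array has 11 inversion(s): (0,1), (0,2), (0,4), (0,6), (1,6), (2,4), (2,6), (3,4), (3,6), (4,6), (5,6). Each pair (i,j) satisfies i < j and arr[i] > arr[j].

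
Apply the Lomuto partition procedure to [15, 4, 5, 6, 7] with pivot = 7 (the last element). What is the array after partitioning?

Lomuto partition with pivot = 7:

Initial array: [15, 4, 5, 6, 7]

arr[0]=15 > 7: no swap
arr[1]=4 <= 7: swap with position 0, array becomes [4, 15, 5, 6, 7]
arr[2]=5 <= 7: swap with position 1, array becomes [4, 5, 15, 6, 7]
arr[3]=6 <= 7: swap with position 2, array becomes [4, 5, 6, 15, 7]

Place pivot at position 3: [4, 5, 6, 7, 15]
Pivot position: 3

After partitioning with pivot 7, the array becomes [4, 5, 6, 7, 15]. The pivot is placed at index 3. All elements to the left of the pivot are <= 7, and all elements to the right are > 7.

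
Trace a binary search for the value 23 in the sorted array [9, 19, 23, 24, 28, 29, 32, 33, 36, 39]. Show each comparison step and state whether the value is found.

Binary search for 23 in [9, 19, 23, 24, 28, 29, 32, 33, 36, 39]:

lo=0, hi=9, mid=4, arr[mid]=28 -> 28 > 23, search left half
lo=0, hi=3, mid=1, arr[mid]=19 -> 19 < 23, search right half
lo=2, hi=3, mid=2, arr[mid]=23 -> Found target at index 2!

Binary search finds 23 at index 2 after 3 comparisons. The search repeatedly halves the search space by comparing with the middle element.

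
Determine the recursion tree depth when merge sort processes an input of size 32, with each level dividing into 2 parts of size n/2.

For divide and conquer with division factor 2:

Problem sizes at each level:
Level 0: 32
Level 1: 16
Level 2: 8
Level 3: 4
Level 4: 2
Level 5: 1

The root is level 0 and the size-1 base case is level 5 (the tree spans levels 0 through 5, i.e. 6 levels counting the root), so the depth is the number of divisions: log_2(32) = 5

The recursion tree depth is log_2(32) = 5. At each level, the problem size is divided by 2, so it takes 5 divisions to reduce to a base case of size 1. The algorithm makes 2 recursive calls at each level.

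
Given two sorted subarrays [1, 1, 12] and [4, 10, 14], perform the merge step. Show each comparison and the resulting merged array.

Merging process:

Compare 1 vs 4: take 1 from left. Merged: [1]
Compare 1 vs 4: take 1 from left. Merged: [1, 1]
Compare 12 vs 4: take 4 from right. Merged: [1, 1, 4]
Compare 12 vs 10: take 10 from right. Merged: [1, 1, 4, 10]
Compare 12 vs 14: take 12 from left. Merged: [1, 1, 4, 10, 12]
Append remaining from right: [14]. Merged: [1, 1, 4, 10, 12, 14]

Final merged array: [1, 1, 4, 10, 12, 14]
Total comparisons: 5

The merged array is [1, 1, 4, 10, 12, 14], requiring 5 comparisons. The merge step runs in O(n) time where n is the total number of elements.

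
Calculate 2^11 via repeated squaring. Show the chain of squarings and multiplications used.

Computing 2^11 by squaring (build up from 2^1; each line after the first costs one multiplication):

2^1 = 2
2^2 = (2^1)^2 = 2^2 = 4
2^4 = (2^2)^2 = 4^2 = 16
2^5 = 2 * 2^4 = 2 * 16 = 32
2^10 = (2^5)^2 = 32^2 = 1024
2^11 = 2 * 2^10 = 2 * 1024 = 2048

Result: 2048
Multiplications needed: 5 (5 lines after 2^1)

2^11 = 2048. Using exponentiation by squaring, this requires 5 multiplications. The key idea: if the exponent is even, square the half-power; if odd, multiply by the base once.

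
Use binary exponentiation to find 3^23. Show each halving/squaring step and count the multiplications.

Computing 3^23 by squaring (build up from 3^1; each line after the first costs one multiplication):

3^1 = 3
3^2 = (3^1)^2 = 3^2 = 9
3^4 = (3^2)^2 = 9^2 = 81
3^5 = 3 * 3^4 = 3 * 81 = 243
3^10 = (3^5)^2 = 243^2 = 59049
3^11 = 3 * 3^10 = 3 * 59049 = 177147
3^22 = (3^11)^2 = 177147^2 = 31381059609
3^23 = 3 * 3^22 = 3 * 31381059609 = 94143178827

Result: 94143178827
Multiplications needed: 7 (7 lines after 3^1)

3^23 = 94143178827. Using exponentiation by squaring, this requires 7 multiplications. The key idea: if the exponent is even, square the half-power; if odd, multiply by the base once.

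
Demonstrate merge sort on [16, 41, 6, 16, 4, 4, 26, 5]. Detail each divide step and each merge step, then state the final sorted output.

Merge sort trace:

Split: [16, 41, 6, 16, 4, 4, 26, 5] -> [16, 41, 6, 16] and [4, 4, 26, 5]
  Split: [16, 41, 6, 16] -> [16, 41] and [6, 16]
    Split: [16, 41] -> [16] and [41]
    Merge: [16] + [41] -> [16, 41]
    Split: [6, 16] -> [6] and [16]
    Merge: [6] + [16] -> [6, 16]
  Merge: [16, 41] + [6, 16] -> [6, 16, 16, 41]
  Split: [4, 4, 26, 5] -> [4, 4] and [26, 5]
    Split: [4, 4] -> [4] and [4]
    Merge: [4] + [4] -> [4, 4]
    Split: [26, 5] -> [26] and [5]
    Merge: [26] + [5] -> [5, 26]
  Merge: [4, 4] + [5, 26] -> [4, 4, 5, 26]
Merge: [6, 16, 16, 41] + [4, 4, 5, 26] -> [4, 4, 5, 6, 16, 16, 26, 41]

Final sorted array: [4, 4, 5, 6, 16, 16, 26, 41]

The merge sort proceeds by recursively splitting the array and merging sorted halves.
After all merges, the sorted array is [4, 4, 5, 6, 16, 16, 26, 41].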